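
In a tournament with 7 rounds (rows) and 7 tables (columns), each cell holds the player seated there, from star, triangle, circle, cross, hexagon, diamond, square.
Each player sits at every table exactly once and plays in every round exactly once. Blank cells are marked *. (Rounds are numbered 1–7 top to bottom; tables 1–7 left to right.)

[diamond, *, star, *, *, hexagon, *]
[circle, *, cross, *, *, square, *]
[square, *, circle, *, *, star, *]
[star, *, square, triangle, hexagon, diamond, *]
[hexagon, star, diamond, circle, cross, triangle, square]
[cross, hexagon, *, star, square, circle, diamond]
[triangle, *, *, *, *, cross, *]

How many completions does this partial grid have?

7

Round 1, table 2: eliminating its round and table leaves {triangle, circle, cross, square}.
Round 1, table 4: eliminating its round and table leaves {cross, square}.
Round 1, table 5: eliminating its round and table leaves {triangle, circle}.
Round 1, table 7: eliminating its round and table leaves {triangle, circle, cross}.
Round 2, table 2: eliminating its round and table leaves {triangle, diamond}.
Round 2, table 4: eliminating its round and table leaves {hexagon, diamond}.
Round 2, table 5: eliminating its round and table leaves {star, triangle, diamond}.
Round 2, table 7: eliminating its round and table leaves {star, triangle, hexagon}.
Round 3, table 2: eliminating its round and table leaves {triangle, cross, diamond}.
Round 3, table 4: eliminating its round and table leaves {cross, hexagon, diamond}.
Round 3, table 5: eliminating its round and table leaves {triangle, diamond}.
Round 3, table 7: eliminating its round and table leaves {triangle, cross, hexagon}.
Round 4, table 2: eliminating its round and table leaves {circle, cross}.
Round 4, table 7: eliminating its round and table leaves {circle, cross}.
Round 6, table 3: eliminating its round and table leaves {triangle}.
Round 7, table 2: eliminating its round and table leaves {circle, diamond, square}.
Round 7, table 3: eliminating its round and table leaves {hexagon}.
Round 7, table 4: eliminating its round and table leaves {hexagon, diamond, square}.
Round 7, table 5: eliminating its round and table leaves {star, circle, diamond}.
Round 7, table 7: eliminating its round and table leaves {star, circle, hexagon}.
Enumerating the assignments across these blanks that avoid any round or table repeat gives 7 completions.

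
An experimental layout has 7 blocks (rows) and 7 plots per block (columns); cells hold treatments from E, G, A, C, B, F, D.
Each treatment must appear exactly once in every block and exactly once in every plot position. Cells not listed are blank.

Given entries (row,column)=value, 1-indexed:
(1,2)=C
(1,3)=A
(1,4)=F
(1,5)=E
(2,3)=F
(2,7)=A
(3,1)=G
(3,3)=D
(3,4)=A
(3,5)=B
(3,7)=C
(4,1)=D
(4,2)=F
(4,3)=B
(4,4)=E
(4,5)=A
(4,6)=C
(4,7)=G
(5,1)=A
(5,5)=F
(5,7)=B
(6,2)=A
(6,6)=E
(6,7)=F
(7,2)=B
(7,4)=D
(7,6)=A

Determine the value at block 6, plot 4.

B

Block 1, plot 1: block 1 has {E, A, C, F} and plot 1 has {G, A, D}, leaving only B.
Block 1, plot 7: block 1 has {E, A, C, B, F} and plot 7 has {G, A, C, B, F}, leaving only D.
Block 1, plot 6: block 1 has {E, A, C, B, F, D} and plot 6 has {E, A, C}, leaving only G.
Block 3, plot 2: block 3 has {G, A, C, B, D} and plot 2 has {A, C, B, F}, leaving only E.
Block 3, plot 6: block 3 has {E, G, A, C, B, D} and plot 6 has {E, G, A, C}, leaving only F.
Block 5, plot 6: block 5 has {A, B, F} and plot 6 has {E, G, A, C, F}, leaving only D.
Block 2, plot 6: block 2 has {A, F} and plot 6 has {E, G, A, C, F, D}, leaving only B.
Block 5, plot 2: block 5 has {A, B, F, D} and plot 2 has {E, A, C, B, F}, leaving only G.
Block 2, plot 2: block 2 has {A, B, F} and plot 2 has {E, G, A, C, B, F}, leaving only D.
Block 5, plot 4: block 5 has {G, A, B, F, D} and plot 4 has {E, A, F, D}, leaving only C.
Block 2, plot 4: block 2 has {A, B, F, D} and plot 4 has {E, A, C, F, D}, leaving only G.
Block 6 already has {E, A, F} and plot 4 already has {E, G, A, C, F, D}, so block 6, plot 4 must be B.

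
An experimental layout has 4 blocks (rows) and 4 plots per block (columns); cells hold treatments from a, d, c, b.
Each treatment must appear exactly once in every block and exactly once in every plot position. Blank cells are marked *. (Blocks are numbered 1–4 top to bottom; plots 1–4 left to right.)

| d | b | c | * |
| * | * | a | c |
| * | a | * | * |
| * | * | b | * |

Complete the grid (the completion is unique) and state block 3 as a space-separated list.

Block 3, plot 3: block 3 has {a} and plot 3 has {a, c, b}, leaving only d.
Block 3, plot 4: block 3 has {a, d} and plot 4 has {c}, leaving only b.
Block 3, plot 1: block 3 has {a, d, b} and plot 1 has {d}, leaving only c.
So block 3 reads: c a d b.

c a d b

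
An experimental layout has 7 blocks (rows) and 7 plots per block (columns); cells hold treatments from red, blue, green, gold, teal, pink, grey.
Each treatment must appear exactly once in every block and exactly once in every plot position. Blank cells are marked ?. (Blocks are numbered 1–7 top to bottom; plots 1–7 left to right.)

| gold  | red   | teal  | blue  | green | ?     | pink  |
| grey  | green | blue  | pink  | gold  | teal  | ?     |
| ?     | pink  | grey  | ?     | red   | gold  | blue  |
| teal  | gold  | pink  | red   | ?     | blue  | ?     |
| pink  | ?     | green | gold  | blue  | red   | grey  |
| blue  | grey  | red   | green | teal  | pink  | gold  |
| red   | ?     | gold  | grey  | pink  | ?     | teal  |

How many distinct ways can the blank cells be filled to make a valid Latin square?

Block 1, plot 6: eliminating its block and plot leaves {grey}.
Block 2, plot 7: eliminating its block and plot leaves {red}.
Block 3, plot 1: eliminating its block and plot leaves {green}.
Block 3, plot 4: eliminating its block and plot leaves {teal}.
Block 4, plot 5: eliminating its block and plot leaves {grey}.
Block 4, plot 7: eliminating its block and plot leaves {green}.
Block 5, plot 2: eliminating its block and plot leaves {teal}.
Block 7, plot 2: eliminating its block and plot leaves {blue}.
Block 7, plot 6: eliminating its block and plot leaves {green}.
Only one assignment across all blanks avoids any block or plot repeat, giving 1 completion.

1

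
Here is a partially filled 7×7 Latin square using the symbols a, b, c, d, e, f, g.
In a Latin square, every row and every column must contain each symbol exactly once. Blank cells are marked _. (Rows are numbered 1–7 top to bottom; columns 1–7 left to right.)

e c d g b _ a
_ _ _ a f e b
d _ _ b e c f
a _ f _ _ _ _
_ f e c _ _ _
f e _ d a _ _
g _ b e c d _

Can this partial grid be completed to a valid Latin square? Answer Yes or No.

No

Row 4, column 4: row 4 together with column 4 already contain {a, b, c, d, e, f, g} — every symbol — so nothing can go there. The grid has no valid completion.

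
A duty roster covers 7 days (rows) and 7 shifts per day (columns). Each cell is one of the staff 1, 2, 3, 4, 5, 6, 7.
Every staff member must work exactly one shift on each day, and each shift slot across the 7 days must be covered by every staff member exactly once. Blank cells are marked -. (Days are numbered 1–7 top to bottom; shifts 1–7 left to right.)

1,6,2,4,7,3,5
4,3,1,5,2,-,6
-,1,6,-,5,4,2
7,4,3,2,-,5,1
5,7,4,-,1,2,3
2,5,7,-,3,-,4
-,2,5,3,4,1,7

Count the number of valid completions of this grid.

1

Day 2, shift 6: eliminating its day and shift leaves {7}.
Day 3, shift 1: eliminating its day and shift leaves {3}.
Day 3, shift 4: eliminating its day and shift leaves {7}.
Day 4, shift 5: eliminating its day and shift leaves {6}.
Day 5, shift 4: eliminating its day and shift leaves {6}.
Day 6, shift 4: eliminating its day and shift leaves {1, 6}.
Day 6, shift 6: eliminating its day and shift leaves {6}.
Day 7, shift 1: eliminating its day and shift leaves {6}.
Only one assignment across all blanks avoids any day or shift repeat, giving 1 completion.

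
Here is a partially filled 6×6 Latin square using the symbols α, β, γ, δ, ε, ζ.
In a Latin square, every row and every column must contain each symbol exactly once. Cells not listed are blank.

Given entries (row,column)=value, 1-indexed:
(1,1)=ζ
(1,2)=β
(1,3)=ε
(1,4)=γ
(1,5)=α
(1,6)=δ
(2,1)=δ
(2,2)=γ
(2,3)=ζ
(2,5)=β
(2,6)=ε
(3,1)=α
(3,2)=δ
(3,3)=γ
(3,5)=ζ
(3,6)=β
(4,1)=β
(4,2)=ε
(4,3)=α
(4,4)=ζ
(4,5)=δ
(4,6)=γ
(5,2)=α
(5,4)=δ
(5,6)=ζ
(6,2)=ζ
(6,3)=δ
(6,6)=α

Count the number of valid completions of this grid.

Row 2, column 4: eliminating its row and column leaves {α}.
Row 3, column 4: eliminating its row and column leaves {ε}.
Row 5, column 1: eliminating its row and column leaves {γ, ε}.
Row 5, column 3: eliminating its row and column leaves {β}.
Row 5, column 5: eliminating its row and column leaves {γ, ε}.
Row 6, column 1: eliminating its row and column leaves {γ, ε}.
Row 6, column 4: eliminating its row and column leaves {β, ε}.
Row 6, column 5: eliminating its row and column leaves {γ, ε}.
Enumerating the assignments across these blanks that avoid any row or column repeat gives 2 completions.

2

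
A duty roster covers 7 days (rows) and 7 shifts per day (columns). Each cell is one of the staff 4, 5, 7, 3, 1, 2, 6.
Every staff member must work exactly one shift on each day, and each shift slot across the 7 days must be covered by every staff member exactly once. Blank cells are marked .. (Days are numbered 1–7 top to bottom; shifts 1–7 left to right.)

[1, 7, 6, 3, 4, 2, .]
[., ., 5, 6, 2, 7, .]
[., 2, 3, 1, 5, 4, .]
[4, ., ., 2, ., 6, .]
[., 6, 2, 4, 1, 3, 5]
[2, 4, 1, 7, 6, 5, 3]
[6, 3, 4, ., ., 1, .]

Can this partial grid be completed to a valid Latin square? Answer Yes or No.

Day 1, shift 7: day 1 together with shift 7 already contain {4, 5, 7, 3, 1, 2, 6} — every symbol — so nothing can go there. The grid has no valid completion.

No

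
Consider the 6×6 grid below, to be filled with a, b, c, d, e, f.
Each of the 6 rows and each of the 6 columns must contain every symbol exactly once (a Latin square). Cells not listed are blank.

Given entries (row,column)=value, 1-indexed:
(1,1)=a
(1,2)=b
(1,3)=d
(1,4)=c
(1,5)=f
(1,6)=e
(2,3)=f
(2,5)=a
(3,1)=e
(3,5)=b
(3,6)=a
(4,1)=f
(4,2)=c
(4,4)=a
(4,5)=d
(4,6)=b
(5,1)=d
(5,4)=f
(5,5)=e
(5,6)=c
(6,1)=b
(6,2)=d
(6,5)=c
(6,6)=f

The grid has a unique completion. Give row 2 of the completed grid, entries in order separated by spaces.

Row 2, column 1: row 2 has {a, f} and column 1 has {a, b, d, e, f}, leaving only c.
Row 2, column 2: row 2 has {a, c, f} and column 2 has {b, c, d}, leaving only e.
Row 2, column 6: row 2 has {a, c, e, f} and column 6 has {a, b, c, e, f}, leaving only d.
Row 2, column 4: row 2 has {a, c, d, e, f} and column 4 has {a, c, f}, leaving only b.
So row 2 reads: c e f b a d.

c e f b a d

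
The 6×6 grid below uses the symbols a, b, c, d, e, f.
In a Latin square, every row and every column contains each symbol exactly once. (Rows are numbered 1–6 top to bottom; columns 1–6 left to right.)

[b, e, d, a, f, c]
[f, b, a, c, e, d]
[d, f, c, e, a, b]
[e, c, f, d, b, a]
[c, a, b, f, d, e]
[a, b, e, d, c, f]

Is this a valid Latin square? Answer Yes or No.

No

Every row is a permutation, but column 2 contains b twice (at rows 2 and 6).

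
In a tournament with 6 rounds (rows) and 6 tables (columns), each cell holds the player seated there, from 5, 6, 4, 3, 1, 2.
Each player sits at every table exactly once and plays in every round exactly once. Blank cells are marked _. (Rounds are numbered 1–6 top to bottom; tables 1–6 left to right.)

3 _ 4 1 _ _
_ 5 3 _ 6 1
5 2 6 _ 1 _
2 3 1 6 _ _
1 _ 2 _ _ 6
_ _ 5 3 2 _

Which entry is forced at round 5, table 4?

5

Round 1, table 2: round 1 has {4, 3, 1} and table 2 has {5, 3, 2}, leaving only 6.
Round 1, table 5: round 1 has {6, 4, 3, 1} and table 5 has {6, 1, 2}, leaving only 5.
Round 1, table 6: round 1 has {5, 6, 4, 3, 1} and table 6 has {6, 1}, leaving only 2.
Round 2, table 1: round 2 has {5, 6, 3, 1} and table 1 has {5, 3, 1, 2}, leaving only 4.
Round 2, table 4: round 2 has {5, 6, 4, 3, 1} and table 4 has {6, 3, 1}, leaving only 2.
Round 3, table 4: round 3 has {5, 6, 1, 2} and table 4 has {6, 3, 1, 2}, leaving only 4.
Round 5 already has {6, 1, 2} and table 4 already has {6, 4, 3, 1, 2}, so round 5, table 4 must be 5.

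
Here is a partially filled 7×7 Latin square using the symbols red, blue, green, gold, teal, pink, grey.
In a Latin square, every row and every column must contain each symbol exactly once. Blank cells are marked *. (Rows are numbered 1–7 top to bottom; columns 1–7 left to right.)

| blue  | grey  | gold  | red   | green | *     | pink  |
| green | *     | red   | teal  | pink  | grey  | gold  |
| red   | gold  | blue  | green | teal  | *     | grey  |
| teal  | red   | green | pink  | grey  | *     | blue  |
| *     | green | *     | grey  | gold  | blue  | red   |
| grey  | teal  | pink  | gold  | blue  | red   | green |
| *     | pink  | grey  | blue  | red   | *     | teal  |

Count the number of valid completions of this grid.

Row 1, column 6: eliminating its row and column leaves {teal}.
Row 2, column 2: eliminating its row and column leaves {blue}.
Row 3, column 6: eliminating its row and column leaves {pink}.
Row 4, column 6: eliminating its row and column leaves {gold}.
Row 5, column 1: eliminating its row and column leaves {pink}.
Row 5, column 3: eliminating its row and column leaves {teal}.
Row 7, column 1: eliminating its row and column leaves {gold}.
Row 7, column 6: eliminating its row and column leaves {green, gold}.
Only one assignment across all blanks avoids any row or column repeat, giving 1 completion.

1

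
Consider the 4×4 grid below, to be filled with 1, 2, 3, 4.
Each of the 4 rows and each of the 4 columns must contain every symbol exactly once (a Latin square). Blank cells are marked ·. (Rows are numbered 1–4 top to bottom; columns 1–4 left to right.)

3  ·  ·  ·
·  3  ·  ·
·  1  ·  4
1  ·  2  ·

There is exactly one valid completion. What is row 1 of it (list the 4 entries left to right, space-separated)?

3 2 4 1

Row 3, column 1: row 3 has {1, 4} and column 1 has {1, 3}, leaving only 2.
Row 2, column 1: row 2 has {3} and column 1 has {1, 2, 3}, leaving only 4.
Row 2, column 3: row 2 has {3, 4} and column 3 has {2}, leaving only 1.
Row 1, column 3: row 1 has {3} and column 3 has {1, 2}, leaving only 4.
Row 1, column 2: row 1 has {3, 4} and column 2 has {1, 3}, leaving only 2.
Row 1, column 4: row 1 has {2, 3, 4} and column 4 has {4}, leaving only 1.
So row 1 reads: 3 2 4 1.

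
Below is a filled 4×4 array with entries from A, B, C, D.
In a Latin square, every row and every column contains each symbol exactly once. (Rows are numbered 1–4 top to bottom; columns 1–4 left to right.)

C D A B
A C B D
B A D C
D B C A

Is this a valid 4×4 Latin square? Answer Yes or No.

Yes

Each row is a permutation of the 4 symbols, and so is each column.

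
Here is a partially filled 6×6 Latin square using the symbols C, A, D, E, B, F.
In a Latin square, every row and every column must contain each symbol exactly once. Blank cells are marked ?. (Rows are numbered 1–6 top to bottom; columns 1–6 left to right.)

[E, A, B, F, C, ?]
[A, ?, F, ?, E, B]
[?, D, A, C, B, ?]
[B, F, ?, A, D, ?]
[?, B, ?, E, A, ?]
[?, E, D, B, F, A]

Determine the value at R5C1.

D

Row 1, column 6: row 1 has {C, A, E, B, F} and column 6 has {A, B}, leaving only D.
Row 2, column 2: row 2 has {A, E, B, F} and column 2 has {A, D, E, B, F}, leaving only C.
Row 2, column 4: row 2 has {C, A, E, B, F} and column 4 has {C, A, E, B, F}, leaving only D.
Row 3, column 1: row 3 has {C, A, D, B} and column 1 has {A, E, B}, leaving only F.
Row 3, column 6: row 3 has {C, A, D, B, F} and column 6 has {A, D, B}, leaving only E.
Row 4, column 6: row 4 has {A, D, B, F} and column 6 has {A, D, E, B}, leaving only C.
Row 4, column 3: row 4 has {C, A, D, B, F} and column 3 has {A, D, B, F}, leaving only E.
Row 5, column 3: row 5 has {A, E, B} and column 3 has {A, D, E, B, F}, leaving only C.
Row 5 already has {C, A, E, B} and column 1 already has {A, E, B, F}, so row 5, column 1 must be D.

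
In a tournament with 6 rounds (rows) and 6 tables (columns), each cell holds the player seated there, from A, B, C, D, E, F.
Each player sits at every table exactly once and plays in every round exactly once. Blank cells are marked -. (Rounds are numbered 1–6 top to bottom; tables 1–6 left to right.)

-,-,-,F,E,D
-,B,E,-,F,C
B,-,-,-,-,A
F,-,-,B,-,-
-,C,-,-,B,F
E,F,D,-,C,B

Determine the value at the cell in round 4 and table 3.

C

Round 1, table 2: round 1 has {D, E, F} and table 2 has {B, C, F}, leaving only A.
Round 1, table 1: round 1 has {A, D, E, F} and table 1 has {B, E, F}, leaving only C.
Round 1, table 3: round 1 has {A, C, D, E, F} and table 3 has {D, E}, leaving only B.
Round 3, table 5: round 3 has {A, B} and table 5 has {B, C, E, F}, leaving only D.
Round 3, table 2: round 3 has {A, B, D} and table 2 has {A, B, C, F}, leaving only E.
Round 3, table 4: round 3 has {A, B, D, E} and table 4 has {B, F}, leaving only C.
Round 3, table 3: round 3 has {A, B, C, D, E} and table 3 has {B, D, E}, leaving only F.
Round 4, table 2: round 4 has {B, F} and table 2 has {A, B, C, E, F}, leaving only D.
Round 4, table 5: round 4 has {B, D, F} and table 5 has {B, C, D, E, F}, leaving only A.
Round 4 already has {A, B, D, F} and table 3 already has {B, D, E, F}, so round 4, table 3 must be C.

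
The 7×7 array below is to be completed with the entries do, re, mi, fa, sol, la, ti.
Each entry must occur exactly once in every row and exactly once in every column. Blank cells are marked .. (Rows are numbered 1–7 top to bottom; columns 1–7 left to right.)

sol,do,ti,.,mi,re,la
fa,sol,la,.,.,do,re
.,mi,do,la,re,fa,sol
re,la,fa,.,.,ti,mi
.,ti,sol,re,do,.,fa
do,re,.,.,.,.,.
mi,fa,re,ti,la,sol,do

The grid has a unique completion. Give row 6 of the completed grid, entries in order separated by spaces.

do re mi sol fa la ti

Row 6, column 3: row 6 has {do, re} and column 3 has {do, re, fa, sol, la, ti}, leaving only mi.
Row 6, column 6: row 6 has {do, re, mi} and column 6 has {do, re, fa, sol, ti}, leaving only la.
Row 6, column 7: row 6 has {do, re, mi, la} and column 7 has {do, re, mi, fa, sol, la}, leaving only ti.
Row 1, column 4: row 1 has {do, re, mi, sol, la, ti} and column 4 has {re, la, ti}, leaving only fa.
Row 6, column 4: row 6 has {do, re, mi, la, ti} and column 4 has {re, fa, la, ti}, leaving only sol.
Row 6, column 5: row 6 has {do, re, mi, sol, la, ti} and column 5 has {do, re, mi, la}, leaving only fa.
So row 6 reads: do re mi sol fa la ti.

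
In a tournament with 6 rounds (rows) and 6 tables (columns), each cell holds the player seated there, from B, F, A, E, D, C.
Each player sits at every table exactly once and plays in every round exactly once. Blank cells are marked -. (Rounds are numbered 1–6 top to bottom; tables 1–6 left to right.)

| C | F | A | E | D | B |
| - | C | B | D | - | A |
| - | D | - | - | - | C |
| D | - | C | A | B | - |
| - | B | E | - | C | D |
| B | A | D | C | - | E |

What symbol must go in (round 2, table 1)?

Round 3, table 3: round 3 has {D, C} and table 3 has {B, A, E, D, C}, leaving only F.
Round 3, table 4: round 3 has {F, D, C} and table 4 has {A, E, D, C}, leaving only B.
Round 4, table 2: round 4 has {B, A, D, C} and table 2 has {B, F, A, D, C}, leaving only E.
Round 4, table 6: round 4 has {B, A, E, D, C} and table 6 has {B, A, E, D, C}, leaving only F.
Round 5, table 4: round 5 has {B, E, D, C} and table 4 has {B, A, E, D, C}, leaving only F.
Round 5, table 1: round 5 has {B, F, E, D, C} and table 1 has {B, D, C}, leaving only A.
Round 3, table 1: round 3 has {B, F, D, C} and table 1 has {B, A, D, C}, leaving only E.
Round 2 already has {B, A, D, C} and table 1 already has {B, A, E, D, C}, so round 2, table 1 must be F.

F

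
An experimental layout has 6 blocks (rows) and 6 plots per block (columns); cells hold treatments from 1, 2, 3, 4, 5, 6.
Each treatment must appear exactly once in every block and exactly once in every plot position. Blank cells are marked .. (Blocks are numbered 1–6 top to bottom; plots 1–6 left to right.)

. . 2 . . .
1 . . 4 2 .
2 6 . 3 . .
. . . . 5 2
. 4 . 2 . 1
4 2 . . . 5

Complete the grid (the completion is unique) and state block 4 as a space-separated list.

6 3 4 1 5 2

Block 3, plot 6: block 3 has {2, 3, 6} and plot 6 has {1, 2, 5}, leaving only 4.
Block 3, plot 5: block 3 has {2, 3, 4, 6} and plot 5 has {2, 5}, leaving only 1.
Block 3, plot 3: block 3 has {1, 2, 3, 4, 6} and plot 3 has {2}, leaving only 5.
Block 4, plot 1 is narrowed to {3, 6}; only 6 is consistent with the remaining cells.
Block 4, plot 4: block 4 has {2, 5, 6} and plot 4 has {2, 3, 4}, leaving only 1.
Block 4, plot 2: block 4 has {1, 2, 5, 6} and plot 2 has {2, 4, 6}, leaving only 3.
Block 4, plot 3: block 4 has {1, 2, 3, 5, 6} and plot 3 has {2, 5}, leaving only 4.
So block 4 reads: 6 3 4 1 5 2.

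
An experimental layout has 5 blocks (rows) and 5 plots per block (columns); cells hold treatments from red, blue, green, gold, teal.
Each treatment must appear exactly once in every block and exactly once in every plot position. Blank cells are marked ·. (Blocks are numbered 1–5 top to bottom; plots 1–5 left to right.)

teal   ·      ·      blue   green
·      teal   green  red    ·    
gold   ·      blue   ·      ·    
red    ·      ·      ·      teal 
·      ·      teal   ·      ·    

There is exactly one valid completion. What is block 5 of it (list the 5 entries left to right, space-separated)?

Block 2, plot 1: block 2 has {red, green, teal} and plot 1 has {red, gold, teal}, leaving only blue.
Block 5, plot 1: block 5 has {teal} and plot 1 has {red, blue, gold, teal}, leaving only green.
Block 5, plot 4: block 5 has {green, teal} and plot 4 has {red, blue}, leaving only gold.
Block 2, plot 5: block 2 has {red, blue, green, teal} and plot 5 has {green, teal}, leaving only gold.
Block 3, plot 5: block 3 has {blue, gold} and plot 5 has {green, gold, teal}, leaving only red.
Block 5, plot 5: block 5 has {green, gold, teal} and plot 5 has {red, green, gold, teal}, leaving only blue.
Block 5, plot 2: block 5 has {blue, green, gold, teal} and plot 2 has {teal}, leaving only red.
So block 5 reads: green red teal gold blue.

green red teal gold blue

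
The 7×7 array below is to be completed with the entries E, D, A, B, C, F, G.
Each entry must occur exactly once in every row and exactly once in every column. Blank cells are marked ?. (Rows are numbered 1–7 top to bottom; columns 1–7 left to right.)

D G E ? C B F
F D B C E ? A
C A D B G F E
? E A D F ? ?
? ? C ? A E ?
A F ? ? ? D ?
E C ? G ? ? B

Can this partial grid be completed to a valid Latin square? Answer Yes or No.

Yes

No row or column among the givens repeats a symbol, and propagating forced cells runs into no contradiction.
One valid completion exists (for instance, D G E A C B F / F D B C E G A / C A D B G F E / B E A D F C G / G B C F A E D / A F G E B D C / E C F G D A B).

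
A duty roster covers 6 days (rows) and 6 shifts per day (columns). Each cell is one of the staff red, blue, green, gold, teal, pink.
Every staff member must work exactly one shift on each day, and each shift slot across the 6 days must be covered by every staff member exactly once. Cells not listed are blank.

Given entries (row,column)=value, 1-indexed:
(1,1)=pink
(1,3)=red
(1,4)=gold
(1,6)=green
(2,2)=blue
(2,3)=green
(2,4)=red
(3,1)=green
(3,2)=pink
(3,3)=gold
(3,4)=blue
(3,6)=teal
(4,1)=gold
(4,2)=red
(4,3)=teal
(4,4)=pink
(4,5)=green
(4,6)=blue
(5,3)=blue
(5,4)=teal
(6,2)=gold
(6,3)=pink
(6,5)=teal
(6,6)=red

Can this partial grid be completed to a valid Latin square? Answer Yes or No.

Yes

No day or shift among the givens repeats a symbol, and propagating forced cells runs into no contradiction.
One valid completion exists (for instance, pink teal red gold blue green / teal blue green red pink gold / green pink gold blue red teal / gold red teal pink green blue / red green blue teal gold pink / blue gold pink green teal red).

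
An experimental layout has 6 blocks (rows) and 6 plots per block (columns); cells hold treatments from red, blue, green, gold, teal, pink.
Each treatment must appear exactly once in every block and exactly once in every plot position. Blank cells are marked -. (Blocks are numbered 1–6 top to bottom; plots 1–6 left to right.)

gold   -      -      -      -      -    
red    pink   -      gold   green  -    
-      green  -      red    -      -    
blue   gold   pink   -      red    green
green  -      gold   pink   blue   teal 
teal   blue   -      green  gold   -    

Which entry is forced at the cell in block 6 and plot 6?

pink

Block 2, plot 6: block 2 has {red, green, gold, pink} and plot 6 has {green, teal}, leaving only blue.
Block 2, plot 3: block 2 has {red, blue, green, gold, pink} and plot 3 has {gold, pink}, leaving only teal.
Block 3, plot 1: block 3 has {red, green} and plot 1 has {red, blue, green, gold, teal}, leaving only pink.
Block 3, plot 3: block 3 has {red, green, pink} and plot 3 has {gold, teal, pink}, leaving only blue.
Block 3, plot 5: block 3 has {red, blue, green, pink} and plot 5 has {red, blue, green, gold}, leaving only teal.
Block 1, plot 5: block 1 has {gold} and plot 5 has {red, blue, green, gold, teal}, leaving only pink.
Block 1, plot 6: block 1 has {gold, pink} and plot 6 has {blue, green, teal}, leaving only red.
Block 6 already has {blue, green, gold, teal} and plot 6 already has {red, blue, green, teal}, so block 6, plot 6 must be pink.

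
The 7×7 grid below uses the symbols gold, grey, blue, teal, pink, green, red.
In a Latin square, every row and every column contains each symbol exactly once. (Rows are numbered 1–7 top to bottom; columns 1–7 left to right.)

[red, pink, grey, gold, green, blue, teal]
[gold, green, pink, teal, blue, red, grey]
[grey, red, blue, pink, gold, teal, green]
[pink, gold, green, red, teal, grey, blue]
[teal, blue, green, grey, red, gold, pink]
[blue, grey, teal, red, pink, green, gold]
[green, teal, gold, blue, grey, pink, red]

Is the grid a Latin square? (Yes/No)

Every row is a permutation, but column 3 contains green twice (at rows 4 and 5).

No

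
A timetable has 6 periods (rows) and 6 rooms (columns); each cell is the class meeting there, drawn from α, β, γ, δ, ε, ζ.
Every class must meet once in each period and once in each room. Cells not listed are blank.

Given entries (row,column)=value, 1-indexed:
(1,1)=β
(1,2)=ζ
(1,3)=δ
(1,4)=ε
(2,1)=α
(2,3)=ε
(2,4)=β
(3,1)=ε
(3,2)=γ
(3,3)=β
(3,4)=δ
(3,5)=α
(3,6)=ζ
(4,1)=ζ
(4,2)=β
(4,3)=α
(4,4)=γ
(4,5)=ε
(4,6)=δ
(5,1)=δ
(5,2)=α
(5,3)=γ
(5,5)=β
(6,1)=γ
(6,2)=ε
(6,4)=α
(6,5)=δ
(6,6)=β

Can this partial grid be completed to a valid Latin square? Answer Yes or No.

No period or room among the givens repeats a symbol, and propagating forced cells runs into no contradiction.
One valid completion exists (for instance, β ζ δ ε γ α / α δ ε β ζ γ / ε γ β δ α ζ / ζ β α γ ε δ / δ α γ ζ β ε / γ ε ζ α δ β).

Yes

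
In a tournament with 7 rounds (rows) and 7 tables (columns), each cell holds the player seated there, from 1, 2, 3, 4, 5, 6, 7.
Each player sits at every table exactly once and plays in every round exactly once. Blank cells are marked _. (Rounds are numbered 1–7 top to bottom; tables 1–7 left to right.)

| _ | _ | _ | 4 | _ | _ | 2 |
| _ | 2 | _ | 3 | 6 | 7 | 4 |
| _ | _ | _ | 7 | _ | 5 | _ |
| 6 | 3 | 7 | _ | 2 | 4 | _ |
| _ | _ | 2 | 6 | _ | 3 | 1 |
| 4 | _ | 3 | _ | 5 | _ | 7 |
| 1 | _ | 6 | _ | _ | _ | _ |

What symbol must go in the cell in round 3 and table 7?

Round 2, table 1: round 2 has {2, 3, 4, 6, 7} and table 1 has {1, 4, 6}, leaving only 5.
Round 2, table 3: round 2 has {2, 3, 4, 5, 6, 7} and table 3 has {2, 3, 6, 7}, leaving only 1.
Round 1, table 3: round 1 has {2, 4} and table 3 has {1, 2, 3, 6, 7}, leaving only 5.
Round 3, table 3: round 3 has {5, 7} and table 3 has {1, 2, 3, 5, 6, 7}, leaving only 4.
Round 4, table 7: round 4 has {2, 3, 4, 6, 7} and table 7 has {1, 2, 4, 7}, leaving only 5.
Round 4, table 4: round 4 has {2, 3, 4, 5, 6, 7} and table 4 has {3, 4, 6, 7}, leaving only 1.
Round 5, table 1: round 5 has {1, 2, 3, 6} and table 1 has {1, 4, 5, 6}, leaving only 7.
Round 1, table 1: round 1 has {2, 4, 5} and table 1 has {1, 4, 5, 6, 7}, leaving only 3.
Round 3, table 1: round 3 has {4, 5, 7} and table 1 has {1, 3, 4, 5, 6, 7}, leaving only 2.
Round 5, table 5: round 5 has {1, 2, 3, 6, 7} and table 5 has {2, 5, 6}, leaving only 4.
Round 5, table 2: round 5 has {1, 2, 3, 4, 6, 7} and table 2 has {2, 3}, leaving only 5.
Round 6, table 4: round 6 has {3, 4, 5, 7} and table 4 has {1, 3, 4, 6, 7}, leaving only 2.
Round 7, table 4: round 7 has {1, 6} and table 4 has {1, 2, 3, 4, 6, 7}, leaving only 5.
Round 7, table 6: round 7 has {1, 5, 6} and table 6 has {3, 4, 5, 7}, leaving only 2.
Round 7, table 7: round 7 has {1, 2, 5, 6} and table 7 has {1, 2, 4, 5, 7}, leaving only 3.
Round 3 already has {2, 4, 5, 7} and table 7 already has {1, 2, 3, 4, 5, 7}, so round 3, table 7 must be 6.

6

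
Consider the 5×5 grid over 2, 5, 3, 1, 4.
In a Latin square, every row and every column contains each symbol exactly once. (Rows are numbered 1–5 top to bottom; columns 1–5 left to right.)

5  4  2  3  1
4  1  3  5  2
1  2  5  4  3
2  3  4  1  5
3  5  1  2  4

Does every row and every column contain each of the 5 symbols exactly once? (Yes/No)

Each row is a permutation of the 5 symbols, and so is each column.

Yes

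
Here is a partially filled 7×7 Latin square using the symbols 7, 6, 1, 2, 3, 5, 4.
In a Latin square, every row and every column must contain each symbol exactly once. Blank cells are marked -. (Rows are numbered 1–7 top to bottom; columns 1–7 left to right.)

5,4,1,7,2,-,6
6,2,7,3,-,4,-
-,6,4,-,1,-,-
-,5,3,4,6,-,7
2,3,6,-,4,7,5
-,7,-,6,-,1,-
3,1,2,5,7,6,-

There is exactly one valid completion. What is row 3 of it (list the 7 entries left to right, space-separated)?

7 6 4 2 1 5 3

Row 3, column 1: row 3 has {6, 1, 4} and column 1 has {6, 2, 3, 5}, leaving only 7.
Row 3, column 4: row 3 has {7, 6, 1, 4} and column 4 has {7, 6, 3, 5, 4}, leaving only 2.
Row 3, column 7: row 3 has {7, 6, 1, 2, 4} and column 7 has {7, 6, 5}, leaving only 3.
Row 3, column 6: row 3 has {7, 6, 1, 2, 3, 4} and column 6 has {7, 6, 1, 4}, leaving only 5.
So row 3 reads: 7 6 4 2 1 5 3.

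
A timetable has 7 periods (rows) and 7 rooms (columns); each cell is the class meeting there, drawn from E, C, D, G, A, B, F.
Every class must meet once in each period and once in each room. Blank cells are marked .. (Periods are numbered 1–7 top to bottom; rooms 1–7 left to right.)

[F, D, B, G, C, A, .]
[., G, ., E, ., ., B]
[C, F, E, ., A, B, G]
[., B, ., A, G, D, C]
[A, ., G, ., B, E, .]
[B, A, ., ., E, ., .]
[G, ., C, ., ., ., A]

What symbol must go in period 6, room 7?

F

Period 1, room 7: period 1 has {C, D, G, A, B, F} and room 7 has {C, G, A, B}, leaving only E.
Period 2, room 1: period 2 has {E, G, B} and room 1 has {C, G, A, B, F}, leaving only D.
Period 2, room 5: period 2 has {E, D, G, B} and room 5 has {E, C, G, A, B}, leaving only F.
Period 2, room 3: period 2 has {E, D, G, B, F} and room 3 has {E, C, G, B}, leaving only A.
Period 2, room 6: period 2 has {E, D, G, A, B, F} and room 6 has {E, D, A, B}, leaving only C.
Period 3, room 4: period 3 has {E, C, G, A, B, F} and room 4 has {E, G, A}, leaving only D.
Period 4, room 1: period 4 has {C, D, G, A, B} and room 1 has {C, D, G, A, B, F}, leaving only E.
Period 4, room 3: period 4 has {E, C, D, G, A, B} and room 3 has {E, C, G, A, B}, leaving only F.
Period 5, room 2: period 5 has {E, G, A, B} and room 2 has {D, G, A, B, F}, leaving only C.
Period 5, room 4: period 5 has {E, C, G, A, B} and room 4 has {E, D, G, A}, leaving only F.
Period 5, room 7: period 5 has {E, C, G, A, B, F} and room 7 has {E, C, G, A, B}, leaving only D.
Period 6 already has {E, A, B} and room 7 already has {E, C, D, G, A, B}, so period 6, room 7 must be F.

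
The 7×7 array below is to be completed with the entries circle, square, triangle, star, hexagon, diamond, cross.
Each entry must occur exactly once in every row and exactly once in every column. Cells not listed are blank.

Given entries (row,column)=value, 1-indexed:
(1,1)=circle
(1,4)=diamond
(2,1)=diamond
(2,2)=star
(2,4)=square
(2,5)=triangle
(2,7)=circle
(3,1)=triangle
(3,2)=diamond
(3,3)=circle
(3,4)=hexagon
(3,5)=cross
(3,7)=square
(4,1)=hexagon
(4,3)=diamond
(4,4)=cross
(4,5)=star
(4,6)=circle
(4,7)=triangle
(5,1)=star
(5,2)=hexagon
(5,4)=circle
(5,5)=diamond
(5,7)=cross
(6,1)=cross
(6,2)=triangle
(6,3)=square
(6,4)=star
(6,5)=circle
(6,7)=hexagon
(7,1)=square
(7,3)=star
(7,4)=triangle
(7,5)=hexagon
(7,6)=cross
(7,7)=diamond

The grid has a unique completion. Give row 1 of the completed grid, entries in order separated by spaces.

Row 1, column 5: row 1 has {circle, diamond} and column 5 has {circle, triangle, star, hexagon, diamond, cross}, leaving only square.
Row 1, column 2: row 1 has {circle, square, diamond} and column 2 has {triangle, star, hexagon, diamond}, leaving only cross.
Row 1, column 7: row 1 has {circle, square, diamond, cross} and column 7 has {circle, square, triangle, hexagon, diamond, cross}, leaving only star.
Row 2, column 6: row 2 has {circle, square, triangle, star, diamond} and column 6 has {circle, cross}, leaving only hexagon.
Row 1, column 6: row 1 has {circle, square, star, diamond, cross} and column 6 has {circle, hexagon, cross}, leaving only triangle.
Row 1, column 3: row 1 has {circle, square, triangle, star, diamond, cross} and column 3 has {circle, square, star, diamond}, leaving only hexagon.
So row 1 reads: circle cross hexagon diamond square triangle star.

circle cross hexagon diamond square triangle star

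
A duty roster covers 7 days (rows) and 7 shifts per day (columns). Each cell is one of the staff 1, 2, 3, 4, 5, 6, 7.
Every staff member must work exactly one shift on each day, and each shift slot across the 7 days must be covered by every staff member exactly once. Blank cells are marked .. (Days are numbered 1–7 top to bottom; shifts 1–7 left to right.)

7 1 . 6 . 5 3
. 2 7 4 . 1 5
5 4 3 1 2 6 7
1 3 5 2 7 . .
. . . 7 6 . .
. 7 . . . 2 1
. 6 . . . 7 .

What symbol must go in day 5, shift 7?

Day 1, shift 5: day 1 has {1, 3, 5, 6, 7} and shift 5 has {2, 6, 7}, leaving only 4.
Day 1, shift 3: day 1 has {1, 3, 4, 5, 6, 7} and shift 3 has {3, 5, 7}, leaving only 2.
Day 2, shift 5: day 2 has {1, 2, 4, 5, 7} and shift 5 has {2, 4, 6, 7}, leaving only 3.
Day 2, shift 1: day 2 has {1, 2, 3, 4, 5, 7} and shift 1 has {1, 5, 7}, leaving only 6.
Day 4, shift 6: day 4 has {1, 2, 3, 5, 7} and shift 6 has {1, 2, 5, 6, 7}, leaving only 4.
Day 4, shift 7: day 4 has {1, 2, 3, 4, 5, 7} and shift 7 has {1, 3, 5, 7}, leaving only 6.
Day 5, shift 2: day 5 has {6, 7} and shift 2 has {1, 2, 3, 4, 6, 7}, leaving only 5.
Day 5, shift 6: day 5 has {5, 6, 7} and shift 6 has {1, 2, 4, 5, 6, 7}, leaving only 3.
Day 6, shift 5: day 6 has {1, 2, 7} and shift 5 has {2, 3, 4, 6, 7}, leaving only 5.
Day 6, shift 4: day 6 has {1, 2, 5, 7} and shift 4 has {1, 2, 4, 6, 7}, leaving only 3.
Day 6, shift 1: day 6 has {1, 2, 3, 5, 7} and shift 1 has {1, 5, 6, 7}, leaving only 4.
Day 5, shift 1: day 5 has {3, 5, 6, 7} and shift 1 has {1, 4, 5, 6, 7}, leaving only 2.
Day 5 already has {2, 3, 5, 6, 7} and shift 7 already has {1, 3, 5, 6, 7}, so day 5, shift 7 must be 4.

4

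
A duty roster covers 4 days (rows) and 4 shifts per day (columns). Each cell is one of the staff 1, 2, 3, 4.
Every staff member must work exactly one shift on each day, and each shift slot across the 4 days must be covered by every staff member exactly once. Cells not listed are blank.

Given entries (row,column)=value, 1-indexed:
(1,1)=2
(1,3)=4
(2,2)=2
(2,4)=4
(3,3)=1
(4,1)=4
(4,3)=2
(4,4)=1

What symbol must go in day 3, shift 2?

4

Day 1, shift 4: day 1 has {2, 4} and shift 4 has {1, 4}, leaving only 3.
Day 1, shift 2: day 1 has {2, 3, 4} and shift 2 has {2}, leaving only 1.
Day 2, shift 3: day 2 has {2, 4} and shift 3 has {1, 2, 4}, leaving only 3.
Day 2, shift 1: day 2 has {2, 3, 4} and shift 1 has {2, 4}, leaving only 1.
Day 3, shift 1: day 3 has {1} and shift 1 has {1, 2, 4}, leaving only 3.
Day 3 already has {1, 3} and shift 2 already has {1, 2}, so day 3, shift 2 must be 4.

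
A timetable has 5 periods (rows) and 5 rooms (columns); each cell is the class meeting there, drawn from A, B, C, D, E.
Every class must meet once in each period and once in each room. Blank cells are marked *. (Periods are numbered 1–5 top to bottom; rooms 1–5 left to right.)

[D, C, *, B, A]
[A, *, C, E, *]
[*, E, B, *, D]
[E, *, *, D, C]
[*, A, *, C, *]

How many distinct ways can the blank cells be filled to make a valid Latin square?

Period 1, room 3: eliminating its period and room leaves {E}.
Period 2, room 2: eliminating its period and room leaves {B, D}.
Period 2, room 5: eliminating its period and room leaves {B}.
Period 3, room 1: eliminating its period and room leaves {C}.
Period 3, room 4: eliminating its period and room leaves {A}.
Period 4, room 2: eliminating its period and room leaves {B}.
Period 4, room 3: eliminating its period and room leaves {A}.
Period 5, room 1: eliminating its period and room leaves {B}.
Period 5, room 3: eliminating its period and room leaves {D, E}.
Period 5, room 5: eliminating its period and room leaves {B, E}.
Only one assignment across all blanks avoids any period or room repeat, giving 1 completion.

1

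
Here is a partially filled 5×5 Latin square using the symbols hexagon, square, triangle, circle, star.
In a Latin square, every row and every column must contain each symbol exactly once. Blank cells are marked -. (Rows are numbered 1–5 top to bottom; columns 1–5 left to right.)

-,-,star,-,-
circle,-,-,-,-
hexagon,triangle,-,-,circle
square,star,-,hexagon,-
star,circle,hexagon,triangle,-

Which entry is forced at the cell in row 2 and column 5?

star

Row 1, column 1: row 1 has {star} and column 1 has {hexagon, square, circle, star}, leaving only triangle.
Row 3, column 3: row 3 has {hexagon, triangle, circle} and column 3 has {hexagon, star}, leaving only square.
Row 2, column 3: row 2 has {circle} and column 3 has {hexagon, square, star}, leaving only triangle.
Row 3, column 4: row 3 has {hexagon, square, triangle, circle} and column 4 has {hexagon, triangle}, leaving only star.
Row 2, column 4: row 2 has {triangle, circle} and column 4 has {hexagon, triangle, star}, leaving only square.
Row 1, column 4: row 1 has {triangle, star} and column 4 has {hexagon, square, triangle, star}, leaving only circle.
Row 2, column 2: row 2 has {square, triangle, circle} and column 2 has {triangle, circle, star}, leaving only hexagon.
Row 2 already has {hexagon, square, triangle, circle} and column 5 already has {circle}, so row 2, column 5 must be star.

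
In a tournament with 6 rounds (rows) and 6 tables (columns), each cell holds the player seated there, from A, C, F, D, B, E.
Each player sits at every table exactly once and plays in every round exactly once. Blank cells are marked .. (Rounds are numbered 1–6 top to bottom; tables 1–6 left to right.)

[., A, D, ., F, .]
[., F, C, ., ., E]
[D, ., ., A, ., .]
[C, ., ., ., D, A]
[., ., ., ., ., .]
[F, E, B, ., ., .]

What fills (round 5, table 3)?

A

Round 4, table 2: round 4 has {A, C, D} and table 2 has {A, F, E}, leaving only B.
Round 3, table 2: round 3 has {A, D} and table 2 has {A, F, B, E}, leaving only C.
Round 5, table 2: round 5 has {} and table 2 has {A, C, F, B, E}, leaving only D.
Round 5, table 3 is narrowed to {A, F, E}.
If it were F, then round 4, table 3 would be left with no valid symbol.
If it were E, then round 4, table 3 would be left with no valid symbol.
So round 5, table 3 must be A.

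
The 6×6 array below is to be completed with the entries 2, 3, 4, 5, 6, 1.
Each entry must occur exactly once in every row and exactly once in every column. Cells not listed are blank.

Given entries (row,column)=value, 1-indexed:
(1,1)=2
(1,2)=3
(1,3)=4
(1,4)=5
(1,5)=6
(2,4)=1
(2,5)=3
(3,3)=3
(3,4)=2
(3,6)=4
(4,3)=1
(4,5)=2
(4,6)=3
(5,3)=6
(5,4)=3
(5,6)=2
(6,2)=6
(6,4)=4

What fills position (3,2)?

1

Row 1, column 6: row 1 has {2, 3, 4, 5, 6} and column 6 has {2, 3, 4}, leaving only 1.
Row 4, column 4: row 4 has {2, 3, 1} and column 4 has {2, 3, 4, 5, 1}, leaving only 6.
Row 6, column 6: row 6 has {4, 6} and column 6 has {2, 3, 4, 1}, leaving only 5.
Row 2, column 6: row 2 has {3, 1} and column 6 has {2, 3, 4, 5, 1}, leaving only 6.
Row 6, column 3: row 6 has {4, 5, 6} and column 3 has {3, 4, 6, 1}, leaving only 2.
Row 2, column 3: row 2 has {3, 6, 1} and column 3 has {2, 3, 4, 6, 1}, leaving only 5.
Row 2, column 1: row 2 has {3, 5, 6, 1} and column 1 has {2}, leaving only 4.
Row 2, column 2: row 2 has {3, 4, 5, 6, 1} and column 2 has {3, 6}, leaving only 2.
Row 4, column 1: row 4 has {2, 3, 6, 1} and column 1 has {2, 4}, leaving only 5.
Row 4, column 2: row 4 has {2, 3, 5, 6, 1} and column 2 has {2, 3, 6}, leaving only 4.
Row 5, column 1: row 5 has {2, 3, 6} and column 1 has {2, 4, 5}, leaving only 1.
Row 3, column 1: row 3 has {2, 3, 4} and column 1 has {2, 4, 5, 1}, leaving only 6.
Row 5, column 2: row 5 has {2, 3, 6, 1} and column 2 has {2, 3, 4, 6}, leaving only 5.
Row 3 already has {2, 3, 4, 6} and column 2 already has {2, 3, 4, 5, 6}, so row 3, column 2 must be 1.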